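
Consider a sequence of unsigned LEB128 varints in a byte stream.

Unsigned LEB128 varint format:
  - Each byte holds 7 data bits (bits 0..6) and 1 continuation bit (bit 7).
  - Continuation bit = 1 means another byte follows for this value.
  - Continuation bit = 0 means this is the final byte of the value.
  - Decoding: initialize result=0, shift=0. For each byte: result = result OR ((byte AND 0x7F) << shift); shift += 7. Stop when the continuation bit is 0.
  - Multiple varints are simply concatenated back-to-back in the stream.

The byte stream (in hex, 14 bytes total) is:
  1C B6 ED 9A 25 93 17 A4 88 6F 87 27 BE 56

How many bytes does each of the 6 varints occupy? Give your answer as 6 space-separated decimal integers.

Answer: 1 4 2 3 2 2

Derivation:
  byte[0]=0x1C cont=0 payload=0x1C=28: acc |= 28<<0 -> acc=28 shift=7 [end]
Varint 1: bytes[0:1] = 1C -> value 28 (1 byte(s))
  byte[1]=0xB6 cont=1 payload=0x36=54: acc |= 54<<0 -> acc=54 shift=7
  byte[2]=0xED cont=1 payload=0x6D=109: acc |= 109<<7 -> acc=14006 shift=14
  byte[3]=0x9A cont=1 payload=0x1A=26: acc |= 26<<14 -> acc=439990 shift=21
  byte[4]=0x25 cont=0 payload=0x25=37: acc |= 37<<21 -> acc=78034614 shift=28 [end]
Varint 2: bytes[1:5] = B6 ED 9A 25 -> value 78034614 (4 byte(s))
  byte[5]=0x93 cont=1 payload=0x13=19: acc |= 19<<0 -> acc=19 shift=7
  byte[6]=0x17 cont=0 payload=0x17=23: acc |= 23<<7 -> acc=2963 shift=14 [end]
Varint 3: bytes[5:7] = 93 17 -> value 2963 (2 byte(s))
  byte[7]=0xA4 cont=1 payload=0x24=36: acc |= 36<<0 -> acc=36 shift=7
  byte[8]=0x88 cont=1 payload=0x08=8: acc |= 8<<7 -> acc=1060 shift=14
  byte[9]=0x6F cont=0 payload=0x6F=111: acc |= 111<<14 -> acc=1819684 shift=21 [end]
Varint 4: bytes[7:10] = A4 88 6F -> value 1819684 (3 byte(s))
  byte[10]=0x87 cont=1 payload=0x07=7: acc |= 7<<0 -> acc=7 shift=7
  byte[11]=0x27 cont=0 payload=0x27=39: acc |= 39<<7 -> acc=4999 shift=14 [end]
Varint 5: bytes[10:12] = 87 27 -> value 4999 (2 byte(s))
  byte[12]=0xBE cont=1 payload=0x3E=62: acc |= 62<<0 -> acc=62 shift=7
  byte[13]=0x56 cont=0 payload=0x56=86: acc |= 86<<7 -> acc=11070 shift=14 [end]
Varint 6: bytes[12:14] = BE 56 -> value 11070 (2 byte(s))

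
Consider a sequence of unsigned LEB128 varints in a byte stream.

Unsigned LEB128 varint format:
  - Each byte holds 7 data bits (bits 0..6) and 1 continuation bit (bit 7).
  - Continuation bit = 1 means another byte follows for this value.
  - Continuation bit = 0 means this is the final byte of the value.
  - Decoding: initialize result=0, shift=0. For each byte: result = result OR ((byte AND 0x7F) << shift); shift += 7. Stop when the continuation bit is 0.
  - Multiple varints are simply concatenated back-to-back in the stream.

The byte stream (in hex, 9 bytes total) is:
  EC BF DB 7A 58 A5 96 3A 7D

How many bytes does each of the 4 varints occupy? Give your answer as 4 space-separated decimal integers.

Answer: 4 1 3 1

Derivation:
  byte[0]=0xEC cont=1 payload=0x6C=108: acc |= 108<<0 -> acc=108 shift=7
  byte[1]=0xBF cont=1 payload=0x3F=63: acc |= 63<<7 -> acc=8172 shift=14
  byte[2]=0xDB cont=1 payload=0x5B=91: acc |= 91<<14 -> acc=1499116 shift=21
  byte[3]=0x7A cont=0 payload=0x7A=122: acc |= 122<<21 -> acc=257351660 shift=28 [end]
Varint 1: bytes[0:4] = EC BF DB 7A -> value 257351660 (4 byte(s))
  byte[4]=0x58 cont=0 payload=0x58=88: acc |= 88<<0 -> acc=88 shift=7 [end]
Varint 2: bytes[4:5] = 58 -> value 88 (1 byte(s))
  byte[5]=0xA5 cont=1 payload=0x25=37: acc |= 37<<0 -> acc=37 shift=7
  byte[6]=0x96 cont=1 payload=0x16=22: acc |= 22<<7 -> acc=2853 shift=14
  byte[7]=0x3A cont=0 payload=0x3A=58: acc |= 58<<14 -> acc=953125 shift=21 [end]
Varint 3: bytes[5:8] = A5 96 3A -> value 953125 (3 byte(s))
  byte[8]=0x7D cont=0 payload=0x7D=125: acc |= 125<<0 -> acc=125 shift=7 [end]
Varint 4: bytes[8:9] = 7D -> value 125 (1 byte(s))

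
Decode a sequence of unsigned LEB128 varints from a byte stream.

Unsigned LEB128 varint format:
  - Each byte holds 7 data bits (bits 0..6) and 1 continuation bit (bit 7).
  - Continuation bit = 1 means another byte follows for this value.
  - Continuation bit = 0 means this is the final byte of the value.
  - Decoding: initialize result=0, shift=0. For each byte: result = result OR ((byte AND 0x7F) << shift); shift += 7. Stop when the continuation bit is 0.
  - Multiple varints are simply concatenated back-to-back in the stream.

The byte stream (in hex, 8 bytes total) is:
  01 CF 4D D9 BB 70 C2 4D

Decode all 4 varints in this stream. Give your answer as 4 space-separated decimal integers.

Answer: 1 9935 1842649 9922

Derivation:
  byte[0]=0x01 cont=0 payload=0x01=1: acc |= 1<<0 -> acc=1 shift=7 [end]
Varint 1: bytes[0:1] = 01 -> value 1 (1 byte(s))
  byte[1]=0xCF cont=1 payload=0x4F=79: acc |= 79<<0 -> acc=79 shift=7
  byte[2]=0x4D cont=0 payload=0x4D=77: acc |= 77<<7 -> acc=9935 shift=14 [end]
Varint 2: bytes[1:3] = CF 4D -> value 9935 (2 byte(s))
  byte[3]=0xD9 cont=1 payload=0x59=89: acc |= 89<<0 -> acc=89 shift=7
  byte[4]=0xBB cont=1 payload=0x3B=59: acc |= 59<<7 -> acc=7641 shift=14
  byte[5]=0x70 cont=0 payload=0x70=112: acc |= 112<<14 -> acc=1842649 shift=21 [end]
Varint 3: bytes[3:6] = D9 BB 70 -> value 1842649 (3 byte(s))
  byte[6]=0xC2 cont=1 payload=0x42=66: acc |= 66<<0 -> acc=66 shift=7
  byte[7]=0x4D cont=0 payload=0x4D=77: acc |= 77<<7 -> acc=9922 shift=14 [end]
Varint 4: bytes[6:8] = C2 4D -> value 9922 (2 byte(s))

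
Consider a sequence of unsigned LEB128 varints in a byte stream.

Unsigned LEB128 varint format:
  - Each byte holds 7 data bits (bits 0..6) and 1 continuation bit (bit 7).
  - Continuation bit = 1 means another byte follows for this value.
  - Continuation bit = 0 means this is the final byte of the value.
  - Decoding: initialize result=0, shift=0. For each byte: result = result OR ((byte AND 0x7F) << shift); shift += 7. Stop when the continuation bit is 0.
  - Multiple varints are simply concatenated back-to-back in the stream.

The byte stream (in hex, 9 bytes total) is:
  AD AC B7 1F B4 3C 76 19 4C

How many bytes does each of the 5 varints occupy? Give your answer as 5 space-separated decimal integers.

  byte[0]=0xAD cont=1 payload=0x2D=45: acc |= 45<<0 -> acc=45 shift=7
  byte[1]=0xAC cont=1 payload=0x2C=44: acc |= 44<<7 -> acc=5677 shift=14
  byte[2]=0xB7 cont=1 payload=0x37=55: acc |= 55<<14 -> acc=906797 shift=21
  byte[3]=0x1F cont=0 payload=0x1F=31: acc |= 31<<21 -> acc=65918509 shift=28 [end]
Varint 1: bytes[0:4] = AD AC B7 1F -> value 65918509 (4 byte(s))
  byte[4]=0xB4 cont=1 payload=0x34=52: acc |= 52<<0 -> acc=52 shift=7
  byte[5]=0x3C cont=0 payload=0x3C=60: acc |= 60<<7 -> acc=7732 shift=14 [end]
Varint 2: bytes[4:6] = B4 3C -> value 7732 (2 byte(s))
  byte[6]=0x76 cont=0 payload=0x76=118: acc |= 118<<0 -> acc=118 shift=7 [end]
Varint 3: bytes[6:7] = 76 -> value 118 (1 byte(s))
  byte[7]=0x19 cont=0 payload=0x19=25: acc |= 25<<0 -> acc=25 shift=7 [end]
Varint 4: bytes[7:8] = 19 -> value 25 (1 byte(s))
  byte[8]=0x4C cont=0 payload=0x4C=76: acc |= 76<<0 -> acc=76 shift=7 [end]
Varint 5: bytes[8:9] = 4C -> value 76 (1 byte(s))

Answer: 4 2 1 1 1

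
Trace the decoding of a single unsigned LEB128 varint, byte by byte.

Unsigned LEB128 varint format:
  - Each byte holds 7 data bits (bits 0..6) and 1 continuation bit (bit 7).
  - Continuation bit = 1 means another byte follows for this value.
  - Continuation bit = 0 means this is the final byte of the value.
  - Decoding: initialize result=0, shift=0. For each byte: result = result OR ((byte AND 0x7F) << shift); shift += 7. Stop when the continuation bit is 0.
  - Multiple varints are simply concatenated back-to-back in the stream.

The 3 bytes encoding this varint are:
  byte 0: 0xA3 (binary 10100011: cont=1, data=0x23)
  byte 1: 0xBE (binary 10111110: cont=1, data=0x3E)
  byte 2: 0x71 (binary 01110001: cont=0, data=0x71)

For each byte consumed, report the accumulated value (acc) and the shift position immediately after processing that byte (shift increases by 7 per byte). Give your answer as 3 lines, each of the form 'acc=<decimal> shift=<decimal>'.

Answer: acc=35 shift=7
acc=7971 shift=14
acc=1859363 shift=21

Derivation:
byte 0=0xA3: payload=0x23=35, contrib = 35<<0 = 35; acc -> 35, shift -> 7
byte 1=0xBE: payload=0x3E=62, contrib = 62<<7 = 7936; acc -> 7971, shift -> 14
byte 2=0x71: payload=0x71=113, contrib = 113<<14 = 1851392; acc -> 1859363, shift -> 21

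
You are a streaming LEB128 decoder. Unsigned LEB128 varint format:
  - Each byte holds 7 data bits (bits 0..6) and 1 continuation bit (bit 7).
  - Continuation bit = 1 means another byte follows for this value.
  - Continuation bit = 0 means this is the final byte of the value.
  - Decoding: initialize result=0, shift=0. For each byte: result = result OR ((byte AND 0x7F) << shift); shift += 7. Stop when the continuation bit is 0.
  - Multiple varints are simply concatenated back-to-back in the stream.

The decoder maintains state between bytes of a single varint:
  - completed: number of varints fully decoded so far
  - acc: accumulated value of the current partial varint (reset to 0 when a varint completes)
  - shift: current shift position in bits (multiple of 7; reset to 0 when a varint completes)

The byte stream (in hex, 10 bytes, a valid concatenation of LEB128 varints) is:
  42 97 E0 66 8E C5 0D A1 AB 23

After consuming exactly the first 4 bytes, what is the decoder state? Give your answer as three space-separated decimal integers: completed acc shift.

Answer: 2 0 0

Derivation:
byte[0]=0x42 cont=0 payload=0x42: varint #1 complete (value=66); reset -> completed=1 acc=0 shift=0
byte[1]=0x97 cont=1 payload=0x17: acc |= 23<<0 -> completed=1 acc=23 shift=7
byte[2]=0xE0 cont=1 payload=0x60: acc |= 96<<7 -> completed=1 acc=12311 shift=14
byte[3]=0x66 cont=0 payload=0x66: varint #2 complete (value=1683479); reset -> completed=2 acc=0 shift=0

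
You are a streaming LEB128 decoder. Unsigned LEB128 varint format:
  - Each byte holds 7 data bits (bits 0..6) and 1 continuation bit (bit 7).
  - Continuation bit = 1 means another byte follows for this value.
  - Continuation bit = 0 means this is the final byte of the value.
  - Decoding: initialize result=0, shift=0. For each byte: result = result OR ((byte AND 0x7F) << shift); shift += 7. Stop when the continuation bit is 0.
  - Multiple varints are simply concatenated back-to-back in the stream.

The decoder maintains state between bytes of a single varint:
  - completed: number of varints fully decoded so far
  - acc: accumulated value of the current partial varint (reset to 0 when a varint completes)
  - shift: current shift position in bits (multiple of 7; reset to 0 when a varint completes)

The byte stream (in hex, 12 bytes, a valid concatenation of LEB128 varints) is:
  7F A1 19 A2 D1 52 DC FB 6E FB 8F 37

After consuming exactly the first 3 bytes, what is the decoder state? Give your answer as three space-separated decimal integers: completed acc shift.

byte[0]=0x7F cont=0 payload=0x7F: varint #1 complete (value=127); reset -> completed=1 acc=0 shift=0
byte[1]=0xA1 cont=1 payload=0x21: acc |= 33<<0 -> completed=1 acc=33 shift=7
byte[2]=0x19 cont=0 payload=0x19: varint #2 complete (value=3233); reset -> completed=2 acc=0 shift=0

Answer: 2 0 0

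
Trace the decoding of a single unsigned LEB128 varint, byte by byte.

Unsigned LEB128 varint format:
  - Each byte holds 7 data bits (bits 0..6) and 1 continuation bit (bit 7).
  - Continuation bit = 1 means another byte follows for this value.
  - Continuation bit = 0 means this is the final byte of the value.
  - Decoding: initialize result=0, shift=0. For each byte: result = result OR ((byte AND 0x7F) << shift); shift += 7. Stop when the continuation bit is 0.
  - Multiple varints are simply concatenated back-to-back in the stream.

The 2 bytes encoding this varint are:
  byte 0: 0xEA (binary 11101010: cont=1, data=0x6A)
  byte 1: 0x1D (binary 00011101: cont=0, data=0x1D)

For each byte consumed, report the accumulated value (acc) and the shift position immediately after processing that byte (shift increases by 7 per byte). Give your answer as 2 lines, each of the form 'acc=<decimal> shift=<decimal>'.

Answer: acc=106 shift=7
acc=3818 shift=14

Derivation:
byte 0=0xEA: payload=0x6A=106, contrib = 106<<0 = 106; acc -> 106, shift -> 7
byte 1=0x1D: payload=0x1D=29, contrib = 29<<7 = 3712; acc -> 3818, shift -> 14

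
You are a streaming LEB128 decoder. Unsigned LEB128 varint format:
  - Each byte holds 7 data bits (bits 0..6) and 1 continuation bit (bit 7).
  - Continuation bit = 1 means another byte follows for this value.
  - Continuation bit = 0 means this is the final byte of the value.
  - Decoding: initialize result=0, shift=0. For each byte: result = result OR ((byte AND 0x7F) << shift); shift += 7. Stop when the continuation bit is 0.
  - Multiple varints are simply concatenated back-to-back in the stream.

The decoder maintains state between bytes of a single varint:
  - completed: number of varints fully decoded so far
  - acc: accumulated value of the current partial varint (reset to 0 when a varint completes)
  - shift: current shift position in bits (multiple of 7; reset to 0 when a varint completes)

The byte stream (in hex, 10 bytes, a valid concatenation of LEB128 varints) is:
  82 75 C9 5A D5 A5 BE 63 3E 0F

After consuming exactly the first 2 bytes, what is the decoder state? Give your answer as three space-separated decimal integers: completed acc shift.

byte[0]=0x82 cont=1 payload=0x02: acc |= 2<<0 -> completed=0 acc=2 shift=7
byte[1]=0x75 cont=0 payload=0x75: varint #1 complete (value=14978); reset -> completed=1 acc=0 shift=0

Answer: 1 0 0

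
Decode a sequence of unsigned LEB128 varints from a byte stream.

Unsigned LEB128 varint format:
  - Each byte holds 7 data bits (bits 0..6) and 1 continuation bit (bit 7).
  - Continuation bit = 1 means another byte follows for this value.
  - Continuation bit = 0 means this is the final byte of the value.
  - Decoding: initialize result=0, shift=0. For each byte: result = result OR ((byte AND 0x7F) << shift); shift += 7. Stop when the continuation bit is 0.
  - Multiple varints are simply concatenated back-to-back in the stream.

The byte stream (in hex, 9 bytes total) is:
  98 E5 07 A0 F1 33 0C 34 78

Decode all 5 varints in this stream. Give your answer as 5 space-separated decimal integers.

  byte[0]=0x98 cont=1 payload=0x18=24: acc |= 24<<0 -> acc=24 shift=7
  byte[1]=0xE5 cont=1 payload=0x65=101: acc |= 101<<7 -> acc=12952 shift=14
  byte[2]=0x07 cont=0 payload=0x07=7: acc |= 7<<14 -> acc=127640 shift=21 [end]
Varint 1: bytes[0:3] = 98 E5 07 -> value 127640 (3 byte(s))
  byte[3]=0xA0 cont=1 payload=0x20=32: acc |= 32<<0 -> acc=32 shift=7
  byte[4]=0xF1 cont=1 payload=0x71=113: acc |= 113<<7 -> acc=14496 shift=14
  byte[5]=0x33 cont=0 payload=0x33=51: acc |= 51<<14 -> acc=850080 shift=21 [end]
Varint 2: bytes[3:6] = A0 F1 33 -> value 850080 (3 byte(s))
  byte[6]=0x0C cont=0 payload=0x0C=12: acc |= 12<<0 -> acc=12 shift=7 [end]
Varint 3: bytes[6:7] = 0C -> value 12 (1 byte(s))
  byte[7]=0x34 cont=0 payload=0x34=52: acc |= 52<<0 -> acc=52 shift=7 [end]
Varint 4: bytes[7:8] = 34 -> value 52 (1 byte(s))
  byte[8]=0x78 cont=0 payload=0x78=120: acc |= 120<<0 -> acc=120 shift=7 [end]
Varint 5: bytes[8:9] = 78 -> value 120 (1 byte(s))

Answer: 127640 850080 12 52 120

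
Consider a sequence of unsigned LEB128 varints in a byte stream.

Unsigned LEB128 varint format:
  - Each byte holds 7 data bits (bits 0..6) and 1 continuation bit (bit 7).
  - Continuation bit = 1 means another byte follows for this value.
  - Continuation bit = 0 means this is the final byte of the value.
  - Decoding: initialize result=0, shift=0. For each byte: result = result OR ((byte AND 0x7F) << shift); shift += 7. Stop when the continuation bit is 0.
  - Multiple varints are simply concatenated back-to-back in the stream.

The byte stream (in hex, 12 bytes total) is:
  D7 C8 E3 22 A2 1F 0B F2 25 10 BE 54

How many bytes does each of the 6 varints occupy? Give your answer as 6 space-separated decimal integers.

  byte[0]=0xD7 cont=1 payload=0x57=87: acc |= 87<<0 -> acc=87 shift=7
  byte[1]=0xC8 cont=1 payload=0x48=72: acc |= 72<<7 -> acc=9303 shift=14
  byte[2]=0xE3 cont=1 payload=0x63=99: acc |= 99<<14 -> acc=1631319 shift=21
  byte[3]=0x22 cont=0 payload=0x22=34: acc |= 34<<21 -> acc=72934487 shift=28 [end]
Varint 1: bytes[0:4] = D7 C8 E3 22 -> value 72934487 (4 byte(s))
  byte[4]=0xA2 cont=1 payload=0x22=34: acc |= 34<<0 -> acc=34 shift=7
  byte[5]=0x1F cont=0 payload=0x1F=31: acc |= 31<<7 -> acc=4002 shift=14 [end]
Varint 2: bytes[4:6] = A2 1F -> value 4002 (2 byte(s))
  byte[6]=0x0B cont=0 payload=0x0B=11: acc |= 11<<0 -> acc=11 shift=7 [end]
Varint 3: bytes[6:7] = 0B -> value 11 (1 byte(s))
  byte[7]=0xF2 cont=1 payload=0x72=114: acc |= 114<<0 -> acc=114 shift=7
  byte[8]=0x25 cont=0 payload=0x25=37: acc |= 37<<7 -> acc=4850 shift=14 [end]
Varint 4: bytes[7:9] = F2 25 -> value 4850 (2 byte(s))
  byte[9]=0x10 cont=0 payload=0x10=16: acc |= 16<<0 -> acc=16 shift=7 [end]
Varint 5: bytes[9:10] = 10 -> value 16 (1 byte(s))
  byte[10]=0xBE cont=1 payload=0x3E=62: acc |= 62<<0 -> acc=62 shift=7
  byte[11]=0x54 cont=0 payload=0x54=84: acc |= 84<<7 -> acc=10814 shift=14 [end]
Varint 6: bytes[10:12] = BE 54 -> value 10814 (2 byte(s))

Answer: 4 2 1 2 1 2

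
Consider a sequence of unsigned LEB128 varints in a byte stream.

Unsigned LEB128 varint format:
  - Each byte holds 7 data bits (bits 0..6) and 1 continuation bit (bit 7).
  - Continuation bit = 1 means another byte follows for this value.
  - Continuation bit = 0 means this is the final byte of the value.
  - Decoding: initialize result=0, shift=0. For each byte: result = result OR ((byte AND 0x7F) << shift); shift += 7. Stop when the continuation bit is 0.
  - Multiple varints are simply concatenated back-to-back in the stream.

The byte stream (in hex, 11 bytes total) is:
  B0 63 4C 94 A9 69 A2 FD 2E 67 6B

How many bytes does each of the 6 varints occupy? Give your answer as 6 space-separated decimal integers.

  byte[0]=0xB0 cont=1 payload=0x30=48: acc |= 48<<0 -> acc=48 shift=7
  byte[1]=0x63 cont=0 payload=0x63=99: acc |= 99<<7 -> acc=12720 shift=14 [end]
Varint 1: bytes[0:2] = B0 63 -> value 12720 (2 byte(s))
  byte[2]=0x4C cont=0 payload=0x4C=76: acc |= 76<<0 -> acc=76 shift=7 [end]
Varint 2: bytes[2:3] = 4C -> value 76 (1 byte(s))
  byte[3]=0x94 cont=1 payload=0x14=20: acc |= 20<<0 -> acc=20 shift=7
  byte[4]=0xA9 cont=1 payload=0x29=41: acc |= 41<<7 -> acc=5268 shift=14
  byte[5]=0x69 cont=0 payload=0x69=105: acc |= 105<<14 -> acc=1725588 shift=21 [end]
Varint 3: bytes[3:6] = 94 A9 69 -> value 1725588 (3 byte(s))
  byte[6]=0xA2 cont=1 payload=0x22=34: acc |= 34<<0 -> acc=34 shift=7
  byte[7]=0xFD cont=1 payload=0x7D=125: acc |= 125<<7 -> acc=16034 shift=14
  byte[8]=0x2E cont=0 payload=0x2E=46: acc |= 46<<14 -> acc=769698 shift=21 [end]
Varint 4: bytes[6:9] = A2 FD 2E -> value 769698 (3 byte(s))
  byte[9]=0x67 cont=0 payload=0x67=103: acc |= 103<<0 -> acc=103 shift=7 [end]
Varint 5: bytes[9:10] = 67 -> value 103 (1 byte(s))
  byte[10]=0x6B cont=0 payload=0x6B=107: acc |= 107<<0 -> acc=107 shift=7 [end]
Varint 6: bytes[10:11] = 6B -> value 107 (1 byte(s))

Answer: 2 1 3 3 1 1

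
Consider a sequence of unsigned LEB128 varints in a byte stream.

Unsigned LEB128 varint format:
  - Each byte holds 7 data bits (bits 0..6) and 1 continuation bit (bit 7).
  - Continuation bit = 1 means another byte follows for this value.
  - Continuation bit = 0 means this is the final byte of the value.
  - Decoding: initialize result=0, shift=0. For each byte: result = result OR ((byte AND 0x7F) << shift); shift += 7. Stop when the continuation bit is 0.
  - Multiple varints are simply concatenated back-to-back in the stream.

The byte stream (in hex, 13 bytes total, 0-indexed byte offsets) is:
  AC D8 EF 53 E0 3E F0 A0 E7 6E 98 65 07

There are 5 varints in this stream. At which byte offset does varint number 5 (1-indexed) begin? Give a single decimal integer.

Answer: 12

Derivation:
  byte[0]=0xAC cont=1 payload=0x2C=44: acc |= 44<<0 -> acc=44 shift=7
  byte[1]=0xD8 cont=1 payload=0x58=88: acc |= 88<<7 -> acc=11308 shift=14
  byte[2]=0xEF cont=1 payload=0x6F=111: acc |= 111<<14 -> acc=1829932 shift=21
  byte[3]=0x53 cont=0 payload=0x53=83: acc |= 83<<21 -> acc=175893548 shift=28 [end]
Varint 1: bytes[0:4] = AC D8 EF 53 -> value 175893548 (4 byte(s))
  byte[4]=0xE0 cont=1 payload=0x60=96: acc |= 96<<0 -> acc=96 shift=7
  byte[5]=0x3E cont=0 payload=0x3E=62: acc |= 62<<7 -> acc=8032 shift=14 [end]
Varint 2: bytes[4:6] = E0 3E -> value 8032 (2 byte(s))
  byte[6]=0xF0 cont=1 payload=0x70=112: acc |= 112<<0 -> acc=112 shift=7
  byte[7]=0xA0 cont=1 payload=0x20=32: acc |= 32<<7 -> acc=4208 shift=14
  byte[8]=0xE7 cont=1 payload=0x67=103: acc |= 103<<14 -> acc=1691760 shift=21
  byte[9]=0x6E cont=0 payload=0x6E=110: acc |= 110<<21 -> acc=232378480 shift=28 [end]
Varint 3: bytes[6:10] = F0 A0 E7 6E -> value 232378480 (4 byte(s))
  byte[10]=0x98 cont=1 payload=0x18=24: acc |= 24<<0 -> acc=24 shift=7
  byte[11]=0x65 cont=0 payload=0x65=101: acc |= 101<<7 -> acc=12952 shift=14 [end]
Varint 4: bytes[10:12] = 98 65 -> value 12952 (2 byte(s))
  byte[12]=0x07 cont=0 payload=0x07=7: acc |= 7<<0 -> acc=7 shift=7 [end]
Varint 5: bytes[12:13] = 07 -> value 7 (1 byte(s))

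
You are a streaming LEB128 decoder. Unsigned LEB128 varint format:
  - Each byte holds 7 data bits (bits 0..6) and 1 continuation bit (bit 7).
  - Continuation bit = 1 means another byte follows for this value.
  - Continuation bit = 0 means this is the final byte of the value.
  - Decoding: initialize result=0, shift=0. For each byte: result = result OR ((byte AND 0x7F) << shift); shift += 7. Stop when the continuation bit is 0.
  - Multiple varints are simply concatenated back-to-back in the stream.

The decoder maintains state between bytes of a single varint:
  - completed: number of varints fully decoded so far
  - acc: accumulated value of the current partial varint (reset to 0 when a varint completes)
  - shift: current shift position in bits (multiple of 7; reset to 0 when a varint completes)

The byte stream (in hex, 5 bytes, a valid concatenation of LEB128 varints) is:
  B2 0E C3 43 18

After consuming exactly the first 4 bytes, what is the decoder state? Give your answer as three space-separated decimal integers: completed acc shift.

Answer: 2 0 0

Derivation:
byte[0]=0xB2 cont=1 payload=0x32: acc |= 50<<0 -> completed=0 acc=50 shift=7
byte[1]=0x0E cont=0 payload=0x0E: varint #1 complete (value=1842); reset -> completed=1 acc=0 shift=0
byte[2]=0xC3 cont=1 payload=0x43: acc |= 67<<0 -> completed=1 acc=67 shift=7
byte[3]=0x43 cont=0 payload=0x43: varint #2 complete (value=8643); reset -> completed=2 acc=0 shift=0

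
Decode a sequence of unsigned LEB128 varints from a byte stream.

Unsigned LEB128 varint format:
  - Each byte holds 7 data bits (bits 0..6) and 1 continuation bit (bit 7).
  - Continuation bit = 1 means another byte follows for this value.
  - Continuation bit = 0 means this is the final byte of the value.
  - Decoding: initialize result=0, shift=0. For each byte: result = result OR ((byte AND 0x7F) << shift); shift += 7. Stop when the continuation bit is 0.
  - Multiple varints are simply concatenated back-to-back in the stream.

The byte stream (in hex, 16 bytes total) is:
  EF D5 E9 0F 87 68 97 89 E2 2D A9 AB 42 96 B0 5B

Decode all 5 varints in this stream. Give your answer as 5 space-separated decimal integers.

Answer: 33188591 13319 95978647 1086889 1497110

Derivation:
  byte[0]=0xEF cont=1 payload=0x6F=111: acc |= 111<<0 -> acc=111 shift=7
  byte[1]=0xD5 cont=1 payload=0x55=85: acc |= 85<<7 -> acc=10991 shift=14
  byte[2]=0xE9 cont=1 payload=0x69=105: acc |= 105<<14 -> acc=1731311 shift=21
  byte[3]=0x0F cont=0 payload=0x0F=15: acc |= 15<<21 -> acc=33188591 shift=28 [end]
Varint 1: bytes[0:4] = EF D5 E9 0F -> value 33188591 (4 byte(s))
  byte[4]=0x87 cont=1 payload=0x07=7: acc |= 7<<0 -> acc=7 shift=7
  byte[5]=0x68 cont=0 payload=0x68=104: acc |= 104<<7 -> acc=13319 shift=14 [end]
Varint 2: bytes[4:6] = 87 68 -> value 13319 (2 byte(s))
  byte[6]=0x97 cont=1 payload=0x17=23: acc |= 23<<0 -> acc=23 shift=7
  byte[7]=0x89 cont=1 payload=0x09=9: acc |= 9<<7 -> acc=1175 shift=14
  byte[8]=0xE2 cont=1 payload=0x62=98: acc |= 98<<14 -> acc=1606807 shift=21
  byte[9]=0x2D cont=0 payload=0x2D=45: acc |= 45<<21 -> acc=95978647 shift=28 [end]
Varint 3: bytes[6:10] = 97 89 E2 2D -> value 95978647 (4 byte(s))
  byte[10]=0xA9 cont=1 payload=0x29=41: acc |= 41<<0 -> acc=41 shift=7
  byte[11]=0xAB cont=1 payload=0x2B=43: acc |= 43<<7 -> acc=5545 shift=14
  byte[12]=0x42 cont=0 payload=0x42=66: acc |= 66<<14 -> acc=1086889 shift=21 [end]
Varint 4: bytes[10:13] = A9 AB 42 -> value 1086889 (3 byte(s))
  byte[13]=0x96 cont=1 payload=0x16=22: acc |= 22<<0 -> acc=22 shift=7
  byte[14]=0xB0 cont=1 payload=0x30=48: acc |= 48<<7 -> acc=6166 shift=14
  byte[15]=0x5B cont=0 payload=0x5B=91: acc |= 91<<14 -> acc=1497110 shift=21 [end]
Varint 5: bytes[13:16] = 96 B0 5B -> value 1497110 (3 byte(s))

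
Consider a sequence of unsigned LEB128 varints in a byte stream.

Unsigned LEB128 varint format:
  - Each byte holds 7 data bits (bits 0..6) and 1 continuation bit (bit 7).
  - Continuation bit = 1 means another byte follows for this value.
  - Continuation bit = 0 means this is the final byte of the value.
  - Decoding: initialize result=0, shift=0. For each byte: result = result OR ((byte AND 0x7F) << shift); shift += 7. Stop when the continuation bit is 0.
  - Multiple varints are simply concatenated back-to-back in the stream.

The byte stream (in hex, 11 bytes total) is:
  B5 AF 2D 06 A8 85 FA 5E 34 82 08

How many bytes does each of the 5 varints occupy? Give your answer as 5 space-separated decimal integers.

  byte[0]=0xB5 cont=1 payload=0x35=53: acc |= 53<<0 -> acc=53 shift=7
  byte[1]=0xAF cont=1 payload=0x2F=47: acc |= 47<<7 -> acc=6069 shift=14
  byte[2]=0x2D cont=0 payload=0x2D=45: acc |= 45<<14 -> acc=743349 shift=21 [end]
Varint 1: bytes[0:3] = B5 AF 2D -> value 743349 (3 byte(s))
  byte[3]=0x06 cont=0 payload=0x06=6: acc |= 6<<0 -> acc=6 shift=7 [end]
Varint 2: bytes[3:4] = 06 -> value 6 (1 byte(s))
  byte[4]=0xA8 cont=1 payload=0x28=40: acc |= 40<<0 -> acc=40 shift=7
  byte[5]=0x85 cont=1 payload=0x05=5: acc |= 5<<7 -> acc=680 shift=14
  byte[6]=0xFA cont=1 payload=0x7A=122: acc |= 122<<14 -> acc=1999528 shift=21
  byte[7]=0x5E cont=0 payload=0x5E=94: acc |= 94<<21 -> acc=199131816 shift=28 [end]
Varint 3: bytes[4:8] = A8 85 FA 5E -> value 199131816 (4 byte(s))
  byte[8]=0x34 cont=0 payload=0x34=52: acc |= 52<<0 -> acc=52 shift=7 [end]
Varint 4: bytes[8:9] = 34 -> value 52 (1 byte(s))
  byte[9]=0x82 cont=1 payload=0x02=2: acc |= 2<<0 -> acc=2 shift=7
  byte[10]=0x08 cont=0 payload=0x08=8: acc |= 8<<7 -> acc=1026 shift=14 [end]
Varint 5: bytes[9:11] = 82 08 -> value 1026 (2 byte(s))

Answer: 3 1 4 1 2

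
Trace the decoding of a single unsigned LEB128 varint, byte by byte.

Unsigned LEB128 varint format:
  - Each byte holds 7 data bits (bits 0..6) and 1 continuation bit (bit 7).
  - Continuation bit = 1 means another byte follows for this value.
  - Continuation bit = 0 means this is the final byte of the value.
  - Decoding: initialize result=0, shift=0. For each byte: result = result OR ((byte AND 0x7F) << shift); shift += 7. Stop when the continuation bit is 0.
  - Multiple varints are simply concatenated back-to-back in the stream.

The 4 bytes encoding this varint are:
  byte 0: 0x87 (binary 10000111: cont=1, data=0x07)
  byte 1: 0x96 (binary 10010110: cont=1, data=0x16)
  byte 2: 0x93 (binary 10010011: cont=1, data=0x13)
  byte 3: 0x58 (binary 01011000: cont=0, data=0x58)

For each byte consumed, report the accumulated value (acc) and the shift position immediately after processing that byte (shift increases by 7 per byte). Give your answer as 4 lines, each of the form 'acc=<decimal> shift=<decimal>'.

Answer: acc=7 shift=7
acc=2823 shift=14
acc=314119 shift=21
acc=184863495 shift=28

Derivation:
byte 0=0x87: payload=0x07=7, contrib = 7<<0 = 7; acc -> 7, shift -> 7
byte 1=0x96: payload=0x16=22, contrib = 22<<7 = 2816; acc -> 2823, shift -> 14
byte 2=0x93: payload=0x13=19, contrib = 19<<14 = 311296; acc -> 314119, shift -> 21
byte 3=0x58: payload=0x58=88, contrib = 88<<21 = 184549376; acc -> 184863495, shift -> 28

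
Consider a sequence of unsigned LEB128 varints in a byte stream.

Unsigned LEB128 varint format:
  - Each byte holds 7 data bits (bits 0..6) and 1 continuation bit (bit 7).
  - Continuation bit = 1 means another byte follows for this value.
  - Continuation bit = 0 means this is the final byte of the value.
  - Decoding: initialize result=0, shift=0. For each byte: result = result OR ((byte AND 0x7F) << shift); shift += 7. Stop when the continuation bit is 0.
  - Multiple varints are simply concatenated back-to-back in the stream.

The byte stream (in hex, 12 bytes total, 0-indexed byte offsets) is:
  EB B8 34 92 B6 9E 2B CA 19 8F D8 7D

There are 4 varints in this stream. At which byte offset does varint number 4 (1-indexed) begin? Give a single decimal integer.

Answer: 9

Derivation:
  byte[0]=0xEB cont=1 payload=0x6B=107: acc |= 107<<0 -> acc=107 shift=7
  byte[1]=0xB8 cont=1 payload=0x38=56: acc |= 56<<7 -> acc=7275 shift=14
  byte[2]=0x34 cont=0 payload=0x34=52: acc |= 52<<14 -> acc=859243 shift=21 [end]
Varint 1: bytes[0:3] = EB B8 34 -> value 859243 (3 byte(s))
  byte[3]=0x92 cont=1 payload=0x12=18: acc |= 18<<0 -> acc=18 shift=7
  byte[4]=0xB6 cont=1 payload=0x36=54: acc |= 54<<7 -> acc=6930 shift=14
  byte[5]=0x9E cont=1 payload=0x1E=30: acc |= 30<<14 -> acc=498450 shift=21
  byte[6]=0x2B cont=0 payload=0x2B=43: acc |= 43<<21 -> acc=90675986 shift=28 [end]
Varint 2: bytes[3:7] = 92 B6 9E 2B -> value 90675986 (4 byte(s))
  byte[7]=0xCA cont=1 payload=0x4A=74: acc |= 74<<0 -> acc=74 shift=7
  byte[8]=0x19 cont=0 payload=0x19=25: acc |= 25<<7 -> acc=3274 shift=14 [end]
Varint 3: bytes[7:9] = CA 19 -> value 3274 (2 byte(s))
  byte[9]=0x8F cont=1 payload=0x0F=15: acc |= 15<<0 -> acc=15 shift=7
  byte[10]=0xD8 cont=1 payload=0x58=88: acc |= 88<<7 -> acc=11279 shift=14
  byte[11]=0x7D cont=0 payload=0x7D=125: acc |= 125<<14 -> acc=2059279 shift=21 [end]
Varint 4: bytes[9:12] = 8F D8 7D -> value 2059279 (3 byte(s))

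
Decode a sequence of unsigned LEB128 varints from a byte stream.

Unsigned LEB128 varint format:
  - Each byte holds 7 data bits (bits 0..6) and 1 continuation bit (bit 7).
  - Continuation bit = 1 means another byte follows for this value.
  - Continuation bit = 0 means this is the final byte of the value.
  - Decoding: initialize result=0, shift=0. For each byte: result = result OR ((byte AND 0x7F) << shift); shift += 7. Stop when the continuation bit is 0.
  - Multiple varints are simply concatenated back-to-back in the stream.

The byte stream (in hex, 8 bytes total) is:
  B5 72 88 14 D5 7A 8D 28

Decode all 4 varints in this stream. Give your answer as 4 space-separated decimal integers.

Answer: 14645 2568 15701 5133

Derivation:
  byte[0]=0xB5 cont=1 payload=0x35=53: acc |= 53<<0 -> acc=53 shift=7
  byte[1]=0x72 cont=0 payload=0x72=114: acc |= 114<<7 -> acc=14645 shift=14 [end]
Varint 1: bytes[0:2] = B5 72 -> value 14645 (2 byte(s))
  byte[2]=0x88 cont=1 payload=0x08=8: acc |= 8<<0 -> acc=8 shift=7
  byte[3]=0x14 cont=0 payload=0x14=20: acc |= 20<<7 -> acc=2568 shift=14 [end]
Varint 2: bytes[2:4] = 88 14 -> value 2568 (2 byte(s))
  byte[4]=0xD5 cont=1 payload=0x55=85: acc |= 85<<0 -> acc=85 shift=7
  byte[5]=0x7A cont=0 payload=0x7A=122: acc |= 122<<7 -> acc=15701 shift=14 [end]
Varint 3: bytes[4:6] = D5 7A -> value 15701 (2 byte(s))
  byte[6]=0x8D cont=1 payload=0x0D=13: acc |= 13<<0 -> acc=13 shift=7
  byte[7]=0x28 cont=0 payload=0x28=40: acc |= 40<<7 -> acc=5133 shift=14 [end]
Varint 4: bytes[6:8] = 8D 28 -> value 5133 (2 byte(s))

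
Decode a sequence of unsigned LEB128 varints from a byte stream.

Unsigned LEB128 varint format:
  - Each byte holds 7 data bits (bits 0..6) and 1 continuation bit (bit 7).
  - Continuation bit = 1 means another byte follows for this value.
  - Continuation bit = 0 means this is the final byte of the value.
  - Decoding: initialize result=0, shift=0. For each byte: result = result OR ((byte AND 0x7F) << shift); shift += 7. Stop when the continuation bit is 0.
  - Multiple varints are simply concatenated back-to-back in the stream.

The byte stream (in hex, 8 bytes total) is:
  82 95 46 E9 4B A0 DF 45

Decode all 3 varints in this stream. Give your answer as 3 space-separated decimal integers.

Answer: 1149570 9705 1142688

Derivation:
  byte[0]=0x82 cont=1 payload=0x02=2: acc |= 2<<0 -> acc=2 shift=7
  byte[1]=0x95 cont=1 payload=0x15=21: acc |= 21<<7 -> acc=2690 shift=14
  byte[2]=0x46 cont=0 payload=0x46=70: acc |= 70<<14 -> acc=1149570 shift=21 [end]
Varint 1: bytes[0:3] = 82 95 46 -> value 1149570 (3 byte(s))
  byte[3]=0xE9 cont=1 payload=0x69=105: acc |= 105<<0 -> acc=105 shift=7
  byte[4]=0x4B cont=0 payload=0x4B=75: acc |= 75<<7 -> acc=9705 shift=14 [end]
Varint 2: bytes[3:5] = E9 4B -> value 9705 (2 byte(s))
  byte[5]=0xA0 cont=1 payload=0x20=32: acc |= 32<<0 -> acc=32 shift=7
  byte[6]=0xDF cont=1 payload=0x5F=95: acc |= 95<<7 -> acc=12192 shift=14
  byte[7]=0x45 cont=0 payload=0x45=69: acc |= 69<<14 -> acc=1142688 shift=21 [end]
Varint 3: bytes[5:8] = A0 DF 45 -> value 1142688 (3 byte(s))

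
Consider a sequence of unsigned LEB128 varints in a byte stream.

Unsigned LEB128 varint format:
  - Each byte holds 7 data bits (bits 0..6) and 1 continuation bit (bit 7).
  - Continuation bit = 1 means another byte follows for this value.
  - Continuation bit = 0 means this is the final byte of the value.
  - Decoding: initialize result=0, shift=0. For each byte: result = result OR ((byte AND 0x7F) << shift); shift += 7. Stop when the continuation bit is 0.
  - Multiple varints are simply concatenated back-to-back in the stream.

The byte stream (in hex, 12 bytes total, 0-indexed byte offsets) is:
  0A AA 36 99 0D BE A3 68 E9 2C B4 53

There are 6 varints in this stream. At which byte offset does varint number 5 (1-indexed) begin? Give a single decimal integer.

  byte[0]=0x0A cont=0 payload=0x0A=10: acc |= 10<<0 -> acc=10 shift=7 [end]
Varint 1: bytes[0:1] = 0A -> value 10 (1 byte(s))
  byte[1]=0xAA cont=1 payload=0x2A=42: acc |= 42<<0 -> acc=42 shift=7
  byte[2]=0x36 cont=0 payload=0x36=54: acc |= 54<<7 -> acc=6954 shift=14 [end]
Varint 2: bytes[1:3] = AA 36 -> value 6954 (2 byte(s))
  byte[3]=0x99 cont=1 payload=0x19=25: acc |= 25<<0 -> acc=25 shift=7
  byte[4]=0x0D cont=0 payload=0x0D=13: acc |= 13<<7 -> acc=1689 shift=14 [end]
Varint 3: bytes[3:5] = 99 0D -> value 1689 (2 byte(s))
  byte[5]=0xBE cont=1 payload=0x3E=62: acc |= 62<<0 -> acc=62 shift=7
  byte[6]=0xA3 cont=1 payload=0x23=35: acc |= 35<<7 -> acc=4542 shift=14
  byte[7]=0x68 cont=0 payload=0x68=104: acc |= 104<<14 -> acc=1708478 shift=21 [end]
Varint 4: bytes[5:8] = BE A3 68 -> value 1708478 (3 byte(s))
  byte[8]=0xE9 cont=1 payload=0x69=105: acc |= 105<<0 -> acc=105 shift=7
  byte[9]=0x2C cont=0 payload=0x2C=44: acc |= 44<<7 -> acc=5737 shift=14 [end]
Varint 5: bytes[8:10] = E9 2C -> value 5737 (2 byte(s))
  byte[10]=0xB4 cont=1 payload=0x34=52: acc |= 52<<0 -> acc=52 shift=7
  byte[11]=0x53 cont=0 payload=0x53=83: acc |= 83<<7 -> acc=10676 shift=14 [end]
Varint 6: bytes[10:12] = B4 53 -> value 10676 (2 byte(s))

Answer: 8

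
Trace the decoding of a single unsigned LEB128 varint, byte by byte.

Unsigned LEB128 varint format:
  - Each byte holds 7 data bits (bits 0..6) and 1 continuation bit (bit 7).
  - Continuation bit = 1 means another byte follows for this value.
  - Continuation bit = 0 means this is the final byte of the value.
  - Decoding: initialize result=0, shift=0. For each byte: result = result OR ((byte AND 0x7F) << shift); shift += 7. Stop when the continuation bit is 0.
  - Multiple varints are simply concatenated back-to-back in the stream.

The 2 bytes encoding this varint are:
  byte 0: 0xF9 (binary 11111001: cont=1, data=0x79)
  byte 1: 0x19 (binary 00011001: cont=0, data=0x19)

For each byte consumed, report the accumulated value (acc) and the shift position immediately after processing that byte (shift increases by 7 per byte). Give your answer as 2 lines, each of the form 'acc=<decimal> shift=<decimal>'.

byte 0=0xF9: payload=0x79=121, contrib = 121<<0 = 121; acc -> 121, shift -> 7
byte 1=0x19: payload=0x19=25, contrib = 25<<7 = 3200; acc -> 3321, shift -> 14

Answer: acc=121 shift=7
acc=3321 shift=14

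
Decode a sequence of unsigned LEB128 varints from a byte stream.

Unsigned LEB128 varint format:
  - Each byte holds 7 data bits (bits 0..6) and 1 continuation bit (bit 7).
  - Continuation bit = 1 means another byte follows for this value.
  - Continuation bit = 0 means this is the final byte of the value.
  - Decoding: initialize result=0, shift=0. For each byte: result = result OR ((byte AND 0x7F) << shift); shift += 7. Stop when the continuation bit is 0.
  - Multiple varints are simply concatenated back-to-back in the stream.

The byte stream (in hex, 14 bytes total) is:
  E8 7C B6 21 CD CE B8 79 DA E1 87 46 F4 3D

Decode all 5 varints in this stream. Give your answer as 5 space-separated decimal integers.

  byte[0]=0xE8 cont=1 payload=0x68=104: acc |= 104<<0 -> acc=104 shift=7
  byte[1]=0x7C cont=0 payload=0x7C=124: acc |= 124<<7 -> acc=15976 shift=14 [end]
Varint 1: bytes[0:2] = E8 7C -> value 15976 (2 byte(s))
  byte[2]=0xB6 cont=1 payload=0x36=54: acc |= 54<<0 -> acc=54 shift=7
  byte[3]=0x21 cont=0 payload=0x21=33: acc |= 33<<7 -> acc=4278 shift=14 [end]
Varint 2: bytes[2:4] = B6 21 -> value 4278 (2 byte(s))
  byte[4]=0xCD cont=1 payload=0x4D=77: acc |= 77<<0 -> acc=77 shift=7
  byte[5]=0xCE cont=1 payload=0x4E=78: acc |= 78<<7 -> acc=10061 shift=14
  byte[6]=0xB8 cont=1 payload=0x38=56: acc |= 56<<14 -> acc=927565 shift=21
  byte[7]=0x79 cont=0 payload=0x79=121: acc |= 121<<21 -> acc=254682957 shift=28 [end]
Varint 3: bytes[4:8] = CD CE B8 79 -> value 254682957 (4 byte(s))
  byte[8]=0xDA cont=1 payload=0x5A=90: acc |= 90<<0 -> acc=90 shift=7
  byte[9]=0xE1 cont=1 payload=0x61=97: acc |= 97<<7 -> acc=12506 shift=14
  byte[10]=0x87 cont=1 payload=0x07=7: acc |= 7<<14 -> acc=127194 shift=21
  byte[11]=0x46 cont=0 payload=0x46=70: acc |= 70<<21 -> acc=146927834 shift=28 [end]
Varint 4: bytes[8:12] = DA E1 87 46 -> value 146927834 (4 byte(s))
  byte[12]=0xF4 cont=1 payload=0x74=116: acc |= 116<<0 -> acc=116 shift=7
  byte[13]=0x3D cont=0 payload=0x3D=61: acc |= 61<<7 -> acc=7924 shift=14 [end]
Varint 5: bytes[12:14] = F4 3D -> value 7924 (2 byte(s))

Answer: 15976 4278 254682957 146927834 7924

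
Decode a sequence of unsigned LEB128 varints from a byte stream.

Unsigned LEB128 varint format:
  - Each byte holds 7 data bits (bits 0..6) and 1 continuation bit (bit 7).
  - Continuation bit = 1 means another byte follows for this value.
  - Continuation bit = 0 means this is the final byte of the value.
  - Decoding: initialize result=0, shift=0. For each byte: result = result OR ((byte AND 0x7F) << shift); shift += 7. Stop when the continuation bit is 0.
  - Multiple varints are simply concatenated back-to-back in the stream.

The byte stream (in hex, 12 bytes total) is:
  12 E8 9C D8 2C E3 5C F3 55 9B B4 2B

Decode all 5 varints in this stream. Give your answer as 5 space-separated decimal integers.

  byte[0]=0x12 cont=0 payload=0x12=18: acc |= 18<<0 -> acc=18 shift=7 [end]
Varint 1: bytes[0:1] = 12 -> value 18 (1 byte(s))
  byte[1]=0xE8 cont=1 payload=0x68=104: acc |= 104<<0 -> acc=104 shift=7
  byte[2]=0x9C cont=1 payload=0x1C=28: acc |= 28<<7 -> acc=3688 shift=14
  byte[3]=0xD8 cont=1 payload=0x58=88: acc |= 88<<14 -> acc=1445480 shift=21
  byte[4]=0x2C cont=0 payload=0x2C=44: acc |= 44<<21 -> acc=93720168 shift=28 [end]
Varint 2: bytes[1:5] = E8 9C D8 2C -> value 93720168 (4 byte(s))
  byte[5]=0xE3 cont=1 payload=0x63=99: acc |= 99<<0 -> acc=99 shift=7
  byte[6]=0x5C cont=0 payload=0x5C=92: acc |= 92<<7 -> acc=11875 shift=14 [end]
Varint 3: bytes[5:7] = E3 5C -> value 11875 (2 byte(s))
  byte[7]=0xF3 cont=1 payload=0x73=115: acc |= 115<<0 -> acc=115 shift=7
  byte[8]=0x55 cont=0 payload=0x55=85: acc |= 85<<7 -> acc=10995 shift=14 [end]
Varint 4: bytes[7:9] = F3 55 -> value 10995 (2 byte(s))
  byte[9]=0x9B cont=1 payload=0x1B=27: acc |= 27<<0 -> acc=27 shift=7
  byte[10]=0xB4 cont=1 payload=0x34=52: acc |= 52<<7 -> acc=6683 shift=14
  byte[11]=0x2B cont=0 payload=0x2B=43: acc |= 43<<14 -> acc=711195 shift=21 [end]
Varint 5: bytes[9:12] = 9B B4 2B -> value 711195 (3 byte(s))

Answer: 18 93720168 11875 10995 711195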